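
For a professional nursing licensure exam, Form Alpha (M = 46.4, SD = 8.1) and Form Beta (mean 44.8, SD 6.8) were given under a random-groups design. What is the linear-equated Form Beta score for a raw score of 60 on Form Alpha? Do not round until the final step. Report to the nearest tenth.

Linear equating: y = (SD_Y/SD_X)(x − M_X) + M_Y
y = (6.8/8.1)(60 − 46.4) + 44.8
y = 0.839506 × 13.6 + 44.8 = 11.4173 + 44.8 = 56.2

56.2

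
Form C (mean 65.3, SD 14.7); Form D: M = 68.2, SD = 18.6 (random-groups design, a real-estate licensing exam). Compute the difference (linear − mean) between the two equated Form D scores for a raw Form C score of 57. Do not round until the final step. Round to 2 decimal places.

-2.20

Mean-equated: 57 + (68.2 − 65.3) = 59.90
Linear-equated: (18.6/14.7)(57 − 65.3) + 68.2 = 57.698
Difference = 57.698 − 59.90 = -2.20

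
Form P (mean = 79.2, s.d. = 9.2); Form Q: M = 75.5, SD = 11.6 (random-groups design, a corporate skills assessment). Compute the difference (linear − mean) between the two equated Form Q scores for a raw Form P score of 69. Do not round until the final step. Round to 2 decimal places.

Mean-equated: 69 + (75.5 − 79.2) = 65.30
Linear-equated: (11.6/9.2)(69 − 79.2) + 75.5 = 62.639
Difference = 62.639 − 65.30 = -2.66

-2.66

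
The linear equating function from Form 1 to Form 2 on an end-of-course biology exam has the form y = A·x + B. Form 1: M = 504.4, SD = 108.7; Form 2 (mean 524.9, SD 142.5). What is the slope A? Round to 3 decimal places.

1.311

A = SD_Y / SD_X = 142.5 / 108.7 = 1.311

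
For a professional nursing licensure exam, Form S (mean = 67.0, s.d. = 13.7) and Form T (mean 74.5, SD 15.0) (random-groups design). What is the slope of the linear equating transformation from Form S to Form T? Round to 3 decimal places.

A = SD_Y / SD_X = 15.0 / 13.7 = 1.095

1.095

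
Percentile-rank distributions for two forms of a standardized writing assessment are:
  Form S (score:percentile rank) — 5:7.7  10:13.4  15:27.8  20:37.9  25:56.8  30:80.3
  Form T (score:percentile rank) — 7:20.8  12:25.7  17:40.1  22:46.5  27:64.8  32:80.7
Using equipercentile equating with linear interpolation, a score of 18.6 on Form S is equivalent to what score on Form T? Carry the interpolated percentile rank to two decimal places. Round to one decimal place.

PR of 18.6 on Form S: 27.8 + (18.6 − 15)/(20 − 15) × (37.9 − 27.8) = 35.07
On Form T, PR 35.07 falls between score 12 (PR 25.7) and 17 (PR 40.1).
Interpolate: 12 + (35.07 − 25.7)/(40.1 − 25.7) × (17 − 12) = 15.3

15.3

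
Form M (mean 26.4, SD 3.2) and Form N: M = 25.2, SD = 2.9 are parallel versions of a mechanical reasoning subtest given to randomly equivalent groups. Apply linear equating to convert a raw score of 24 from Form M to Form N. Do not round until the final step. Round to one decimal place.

Linear equating: y = (SD_Y/SD_X)(x − M_X) + M_Y
y = (2.9/3.2)(24 − 26.4) + 25.2
y = 0.906250 × -2.4 + 25.2 = -2.1750 + 25.2 = 23.0

23.0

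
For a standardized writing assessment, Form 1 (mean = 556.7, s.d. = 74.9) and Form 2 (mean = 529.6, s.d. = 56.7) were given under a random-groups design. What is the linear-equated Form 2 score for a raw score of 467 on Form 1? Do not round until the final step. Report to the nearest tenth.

461.7

Linear equating: y = (SD_Y/SD_X)(x − M_X) + M_Y
y = (56.7/74.9)(467 − 556.7) + 529.6
y = 0.757009 × -89.7 + 529.6 = -67.9037 + 529.6 = 461.7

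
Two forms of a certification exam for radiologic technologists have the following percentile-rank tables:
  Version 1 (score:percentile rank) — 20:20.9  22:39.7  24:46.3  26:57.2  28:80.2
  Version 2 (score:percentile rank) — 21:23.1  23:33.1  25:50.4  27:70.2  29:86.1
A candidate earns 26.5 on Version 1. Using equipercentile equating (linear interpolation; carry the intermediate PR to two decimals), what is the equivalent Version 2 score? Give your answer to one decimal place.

26.3

PR of 26.5 on Version 1: 57.2 + (26.5 − 26)/(28 − 26) × (80.2 − 57.2) = 62.95
On Version 2, PR 62.95 falls between score 25 (PR 50.4) and 27 (PR 70.2).
Interpolate: 25 + (62.95 − 50.4)/(70.2 − 50.4) × (27 − 25) = 26.3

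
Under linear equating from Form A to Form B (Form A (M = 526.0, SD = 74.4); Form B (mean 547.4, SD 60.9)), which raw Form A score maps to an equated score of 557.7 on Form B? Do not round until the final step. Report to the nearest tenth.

538.6

Invert y = (SD_Y/SD_X)(x − M_X) + M_Y:
x = (SD_X/SD_Y)(y − M_Y) + M_X = (74.4/60.9)(557.7 − 547.4) + 526.0
x = 1.221675 × 10.300 + 526.0 = 538.6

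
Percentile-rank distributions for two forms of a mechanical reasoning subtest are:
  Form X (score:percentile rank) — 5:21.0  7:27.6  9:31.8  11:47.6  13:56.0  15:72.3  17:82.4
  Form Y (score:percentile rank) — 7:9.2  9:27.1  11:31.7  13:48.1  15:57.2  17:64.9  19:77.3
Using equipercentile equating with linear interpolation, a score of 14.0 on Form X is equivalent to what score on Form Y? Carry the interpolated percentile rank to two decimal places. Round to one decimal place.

16.8

PR of 14.0 on Form X: 56.0 + (14.0 − 13)/(15 − 13) × (72.3 − 56.0) = 64.15
On Form Y, PR 64.15 falls between score 15 (PR 57.2) and 17 (PR 64.9).
Interpolate: 15 + (64.15 − 57.2)/(64.9 − 57.2) × (17 − 15) = 16.8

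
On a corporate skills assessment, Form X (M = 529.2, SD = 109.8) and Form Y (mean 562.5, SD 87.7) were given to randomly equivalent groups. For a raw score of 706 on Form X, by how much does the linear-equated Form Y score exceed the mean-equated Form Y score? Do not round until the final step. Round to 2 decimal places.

-35.59

Mean-equated: 706 + (562.5 − 529.2) = 739.30
Linear-equated: (87.7/109.8)(706 − 529.2) + 562.5 = 703.715
Difference = 703.715 − 739.30 = -35.59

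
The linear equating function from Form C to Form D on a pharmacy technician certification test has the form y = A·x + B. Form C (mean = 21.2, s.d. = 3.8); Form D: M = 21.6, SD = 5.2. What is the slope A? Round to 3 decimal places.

A = SD_Y / SD_X = 5.2 / 3.8 = 1.368

1.368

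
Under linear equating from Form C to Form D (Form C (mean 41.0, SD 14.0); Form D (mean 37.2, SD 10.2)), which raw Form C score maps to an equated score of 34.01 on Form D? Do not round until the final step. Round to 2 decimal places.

Invert y = (SD_Y/SD_X)(x − M_X) + M_Y:
x = (SD_X/SD_Y)(y − M_Y) + M_X = (14.0/10.2)(34.01 − 37.2) + 41.0
x = 1.372549 × -3.190 + 41.0 = 36.62

36.62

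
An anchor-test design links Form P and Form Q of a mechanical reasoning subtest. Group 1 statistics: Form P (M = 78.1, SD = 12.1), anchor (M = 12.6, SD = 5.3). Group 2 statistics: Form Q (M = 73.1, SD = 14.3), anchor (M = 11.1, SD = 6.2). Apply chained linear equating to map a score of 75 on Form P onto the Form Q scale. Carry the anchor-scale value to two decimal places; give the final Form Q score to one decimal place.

73.4

Form P → anchor (Group 1): v = (5.3/12.1)(75 − 78.1) + 12.6 = 11.24
anchor → Form Q (Group 2): y = (14.3/6.2)(11.24 − 11.1) + 73.1 = 73.4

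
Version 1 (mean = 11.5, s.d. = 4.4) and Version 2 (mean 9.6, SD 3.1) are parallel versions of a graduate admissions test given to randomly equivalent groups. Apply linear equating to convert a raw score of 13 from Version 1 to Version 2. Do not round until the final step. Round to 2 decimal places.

10.66

Linear equating: y = (SD_Y/SD_X)(x − M_X) + M_Y
y = (3.1/4.4)(13 − 11.5) + 9.6
y = 0.704545 × 1.5 + 9.6 = 1.0568 + 9.6 = 10.66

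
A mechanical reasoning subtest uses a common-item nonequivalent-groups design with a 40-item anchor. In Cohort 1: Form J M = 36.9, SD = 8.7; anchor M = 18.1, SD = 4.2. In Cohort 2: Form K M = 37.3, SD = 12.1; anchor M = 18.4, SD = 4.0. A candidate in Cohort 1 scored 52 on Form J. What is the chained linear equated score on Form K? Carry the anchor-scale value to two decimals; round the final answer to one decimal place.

58.4

Form J → anchor (Cohort 1): v = (4.2/8.7)(52 − 36.9) + 18.1 = 25.39
anchor → Form K (Cohort 2): y = (12.1/4.0)(25.39 − 18.4) + 37.3 = 58.4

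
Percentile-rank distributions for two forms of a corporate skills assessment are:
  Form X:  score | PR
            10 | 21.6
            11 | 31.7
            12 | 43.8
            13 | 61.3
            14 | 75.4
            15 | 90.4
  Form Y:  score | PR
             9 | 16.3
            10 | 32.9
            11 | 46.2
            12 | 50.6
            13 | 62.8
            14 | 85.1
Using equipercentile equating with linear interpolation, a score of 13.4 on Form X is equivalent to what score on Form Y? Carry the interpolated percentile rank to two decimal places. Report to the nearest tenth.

13.2

PR of 13.4 on Form X: 61.3 + (13.4 − 13)/(14 − 13) × (75.4 − 61.3) = 66.94
On Form Y, PR 66.94 falls between score 13 (PR 62.8) and 14 (PR 85.1).
Interpolate: 13 + (66.94 − 62.8)/(85.1 − 62.8) × (14 − 13) = 13.2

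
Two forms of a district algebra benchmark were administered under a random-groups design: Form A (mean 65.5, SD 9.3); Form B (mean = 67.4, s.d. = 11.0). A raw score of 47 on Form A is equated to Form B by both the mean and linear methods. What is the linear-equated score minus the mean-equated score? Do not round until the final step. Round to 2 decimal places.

Mean-equated: 47 + (67.4 − 65.5) = 48.90
Linear-equated: (11.0/9.3)(47 − 65.5) + 67.4 = 45.518
Difference = 45.518 − 48.90 = -3.38

-3.38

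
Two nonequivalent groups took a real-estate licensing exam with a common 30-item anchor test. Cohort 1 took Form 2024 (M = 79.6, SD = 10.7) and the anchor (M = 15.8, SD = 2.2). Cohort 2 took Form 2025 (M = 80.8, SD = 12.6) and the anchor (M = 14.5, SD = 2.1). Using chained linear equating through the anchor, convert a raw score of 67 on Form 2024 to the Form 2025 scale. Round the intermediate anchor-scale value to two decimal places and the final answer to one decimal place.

73.1

Form 2024 → anchor (Cohort 1): v = (2.2/10.7)(67 − 79.6) + 15.8 = 13.21
anchor → Form 2025 (Cohort 2): y = (12.6/2.1)(13.21 − 14.5) + 80.8 = 73.1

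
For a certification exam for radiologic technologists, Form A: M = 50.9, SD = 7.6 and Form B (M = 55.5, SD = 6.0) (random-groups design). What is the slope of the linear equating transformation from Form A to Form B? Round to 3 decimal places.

0.789

A = SD_Y / SD_X = 6.0 / 7.6 = 0.789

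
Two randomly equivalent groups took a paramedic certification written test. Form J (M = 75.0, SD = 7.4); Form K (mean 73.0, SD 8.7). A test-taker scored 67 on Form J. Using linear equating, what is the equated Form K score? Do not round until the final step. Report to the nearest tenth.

63.6

Linear equating: y = (SD_Y/SD_X)(x − M_X) + M_Y
y = (8.7/7.4)(67 − 75.0) + 73.0
y = 1.175676 × -8.0 + 73.0 = -9.4054 + 73.0 = 63.6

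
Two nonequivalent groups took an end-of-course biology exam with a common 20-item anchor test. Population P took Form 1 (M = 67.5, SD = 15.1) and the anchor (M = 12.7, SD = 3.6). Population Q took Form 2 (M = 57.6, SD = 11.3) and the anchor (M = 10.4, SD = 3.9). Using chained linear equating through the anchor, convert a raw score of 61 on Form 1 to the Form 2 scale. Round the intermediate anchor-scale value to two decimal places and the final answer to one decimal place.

59.8

Form 1 → anchor (Population P): v = (3.6/15.1)(61 − 67.5) + 12.7 = 11.15
anchor → Form 2 (Population Q): y = (11.3/3.9)(11.15 − 10.4) + 57.6 = 59.8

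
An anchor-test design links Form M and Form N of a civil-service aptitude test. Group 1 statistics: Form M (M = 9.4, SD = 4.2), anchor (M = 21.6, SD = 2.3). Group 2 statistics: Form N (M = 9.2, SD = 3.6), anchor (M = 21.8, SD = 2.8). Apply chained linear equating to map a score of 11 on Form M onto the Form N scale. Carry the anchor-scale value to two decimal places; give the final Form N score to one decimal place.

10.1

Form M → anchor (Group 1): v = (2.3/4.2)(11 − 9.4) + 21.6 = 22.48
anchor → Form N (Group 2): y = (3.6/2.8)(22.48 − 21.8) + 9.2 = 10.1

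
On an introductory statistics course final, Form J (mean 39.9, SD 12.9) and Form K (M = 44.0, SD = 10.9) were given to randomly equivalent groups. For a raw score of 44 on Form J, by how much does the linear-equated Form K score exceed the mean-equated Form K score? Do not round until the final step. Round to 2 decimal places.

-0.64

Mean-equated: 44 + (44.0 − 39.9) = 48.10
Linear-equated: (10.9/12.9)(44 − 39.9) + 44.0 = 47.464
Difference = 47.464 − 48.10 = -0.64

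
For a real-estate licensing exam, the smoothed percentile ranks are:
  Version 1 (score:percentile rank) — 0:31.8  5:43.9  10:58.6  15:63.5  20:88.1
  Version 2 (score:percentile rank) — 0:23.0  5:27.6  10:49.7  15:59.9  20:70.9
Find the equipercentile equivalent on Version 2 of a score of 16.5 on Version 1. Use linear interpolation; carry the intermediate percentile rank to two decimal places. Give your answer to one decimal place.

PR of 16.5 on Version 1: 63.5 + (16.5 − 15)/(20 − 15) × (88.1 − 63.5) = 70.88
On Version 2, PR 70.88 falls between score 15 (PR 59.9) and 20 (PR 70.9).
Interpolate: 15 + (70.88 − 59.9)/(70.9 − 59.9) × (20 − 15) = 20.0

20.0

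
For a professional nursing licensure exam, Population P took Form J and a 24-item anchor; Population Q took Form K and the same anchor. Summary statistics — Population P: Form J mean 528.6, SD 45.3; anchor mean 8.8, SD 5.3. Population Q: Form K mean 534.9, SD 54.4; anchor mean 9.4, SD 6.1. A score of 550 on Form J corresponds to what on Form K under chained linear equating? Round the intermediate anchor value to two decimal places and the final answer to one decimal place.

Form J → anchor (Population P): v = (5.3/45.3)(550 − 528.6) + 8.8 = 11.30
anchor → Form K (Population Q): y = (54.4/6.1)(11.30 − 9.4) + 534.9 = 551.8

551.8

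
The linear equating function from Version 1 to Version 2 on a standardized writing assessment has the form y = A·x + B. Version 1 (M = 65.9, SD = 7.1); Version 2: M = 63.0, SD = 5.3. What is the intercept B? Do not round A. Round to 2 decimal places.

A = SD_Y / SD_X = 5.3 / 7.1 = 0.746479
B = M_Y − A·M_X = 63.0 − 0.746479 × 65.9 = 13.81

13.81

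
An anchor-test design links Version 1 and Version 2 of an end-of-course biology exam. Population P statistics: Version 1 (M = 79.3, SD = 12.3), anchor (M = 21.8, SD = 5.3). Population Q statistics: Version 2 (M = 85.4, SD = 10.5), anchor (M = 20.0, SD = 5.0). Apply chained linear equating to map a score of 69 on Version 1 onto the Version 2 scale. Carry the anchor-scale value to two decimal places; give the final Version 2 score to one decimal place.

79.9

Version 1 → anchor (Population P): v = (5.3/12.3)(69 − 79.3) + 21.8 = 17.36
anchor → Version 2 (Population Q): y = (10.5/5.0)(17.36 − 20.0) + 85.4 = 79.9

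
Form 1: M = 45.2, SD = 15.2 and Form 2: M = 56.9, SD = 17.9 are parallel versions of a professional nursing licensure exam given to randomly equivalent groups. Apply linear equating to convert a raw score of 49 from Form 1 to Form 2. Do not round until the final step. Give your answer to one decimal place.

61.4

Linear equating: y = (SD_Y/SD_X)(x − M_X) + M_Y
y = (17.9/15.2)(49 − 45.2) + 56.9
y = 1.177632 × 3.8 + 56.9 = 4.4750 + 56.9 = 61.4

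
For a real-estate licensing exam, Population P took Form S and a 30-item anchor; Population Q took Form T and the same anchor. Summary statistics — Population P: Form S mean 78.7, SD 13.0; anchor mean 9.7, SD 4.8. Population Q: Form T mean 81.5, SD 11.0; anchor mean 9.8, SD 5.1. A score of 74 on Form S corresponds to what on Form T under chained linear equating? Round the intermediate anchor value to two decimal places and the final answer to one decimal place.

77.5

Form S → anchor (Population P): v = (4.8/13.0)(74 − 78.7) + 9.7 = 7.96
anchor → Form T (Population Q): y = (11.0/5.1)(7.96 − 9.8) + 81.5 = 77.5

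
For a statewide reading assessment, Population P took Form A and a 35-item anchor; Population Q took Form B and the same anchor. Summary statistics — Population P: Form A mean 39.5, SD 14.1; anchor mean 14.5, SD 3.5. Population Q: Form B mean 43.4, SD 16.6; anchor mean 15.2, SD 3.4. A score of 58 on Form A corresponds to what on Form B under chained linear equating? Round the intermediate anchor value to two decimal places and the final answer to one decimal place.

Form A → anchor (Population P): v = (3.5/14.1)(58 − 39.5) + 14.5 = 19.09
anchor → Form B (Population Q): y = (16.6/3.4)(19.09 − 15.2) + 43.4 = 62.4

62.4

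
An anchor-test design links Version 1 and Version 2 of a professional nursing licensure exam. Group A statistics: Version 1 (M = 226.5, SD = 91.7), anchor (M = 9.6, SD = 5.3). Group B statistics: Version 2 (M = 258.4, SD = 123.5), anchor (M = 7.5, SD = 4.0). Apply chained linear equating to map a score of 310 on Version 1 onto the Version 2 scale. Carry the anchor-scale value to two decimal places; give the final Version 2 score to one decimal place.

472.4

Version 1 → anchor (Group A): v = (5.3/91.7)(310 − 226.5) + 9.6 = 14.43
anchor → Version 2 (Group B): y = (123.5/4.0)(14.43 − 7.5) + 258.4 = 472.4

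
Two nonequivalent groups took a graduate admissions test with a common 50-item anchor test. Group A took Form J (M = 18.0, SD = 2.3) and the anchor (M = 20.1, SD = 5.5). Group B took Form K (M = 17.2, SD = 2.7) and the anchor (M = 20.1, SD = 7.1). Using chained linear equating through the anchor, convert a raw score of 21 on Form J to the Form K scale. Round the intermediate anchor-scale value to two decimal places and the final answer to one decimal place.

Form J → anchor (Group A): v = (5.5/2.3)(21 − 18.0) + 20.1 = 27.27
anchor → Form K (Group B): y = (2.7/7.1)(27.27 − 20.1) + 17.2 = 19.9

19.9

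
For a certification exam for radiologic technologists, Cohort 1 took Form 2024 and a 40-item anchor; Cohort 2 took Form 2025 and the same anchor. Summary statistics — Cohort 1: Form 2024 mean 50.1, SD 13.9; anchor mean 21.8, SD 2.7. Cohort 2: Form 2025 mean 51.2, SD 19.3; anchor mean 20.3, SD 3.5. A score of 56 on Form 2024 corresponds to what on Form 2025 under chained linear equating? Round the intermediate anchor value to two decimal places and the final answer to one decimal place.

65.8

Form 2024 → anchor (Cohort 1): v = (2.7/13.9)(56 − 50.1) + 21.8 = 22.95
anchor → Form 2025 (Cohort 2): y = (19.3/3.5)(22.95 − 20.3) + 51.2 = 65.8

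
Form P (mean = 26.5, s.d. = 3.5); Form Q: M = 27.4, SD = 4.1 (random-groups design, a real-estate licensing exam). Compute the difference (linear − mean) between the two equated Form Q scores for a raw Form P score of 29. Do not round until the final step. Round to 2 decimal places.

0.43

Mean-equated: 29 + (27.4 − 26.5) = 29.90
Linear-equated: (4.1/3.5)(29 − 26.5) + 27.4 = 30.329
Difference = 30.329 − 29.90 = 0.43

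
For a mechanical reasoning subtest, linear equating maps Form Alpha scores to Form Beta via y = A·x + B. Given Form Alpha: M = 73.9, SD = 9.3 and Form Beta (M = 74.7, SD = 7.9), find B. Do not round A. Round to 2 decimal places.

11.92

A = SD_Y / SD_X = 7.9 / 9.3 = 0.849462
B = M_Y − A·M_X = 74.7 − 0.849462 × 73.9 = 11.92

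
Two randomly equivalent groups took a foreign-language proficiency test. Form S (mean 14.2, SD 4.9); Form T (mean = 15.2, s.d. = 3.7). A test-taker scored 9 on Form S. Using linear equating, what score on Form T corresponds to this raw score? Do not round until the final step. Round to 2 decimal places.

Linear equating: y = (SD_Y/SD_X)(x − M_X) + M_Y
y = (3.7/4.9)(9 − 14.2) + 15.2
y = 0.755102 × -5.2 + 15.2 = -3.9265 + 15.2 = 11.27

11.27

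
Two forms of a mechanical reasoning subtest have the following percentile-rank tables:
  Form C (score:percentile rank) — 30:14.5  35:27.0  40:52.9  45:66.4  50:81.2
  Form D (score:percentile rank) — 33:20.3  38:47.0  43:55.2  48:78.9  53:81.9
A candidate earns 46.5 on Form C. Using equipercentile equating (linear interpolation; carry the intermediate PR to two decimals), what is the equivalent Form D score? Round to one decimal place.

PR of 46.5 on Form C: 66.4 + (46.5 − 45)/(50 − 45) × (81.2 − 66.4) = 70.84
On Form D, PR 70.84 falls between score 43 (PR 55.2) and 48 (PR 78.9).
Interpolate: 43 + (70.84 − 55.2)/(78.9 − 55.2) × (48 − 43) = 46.3

46.3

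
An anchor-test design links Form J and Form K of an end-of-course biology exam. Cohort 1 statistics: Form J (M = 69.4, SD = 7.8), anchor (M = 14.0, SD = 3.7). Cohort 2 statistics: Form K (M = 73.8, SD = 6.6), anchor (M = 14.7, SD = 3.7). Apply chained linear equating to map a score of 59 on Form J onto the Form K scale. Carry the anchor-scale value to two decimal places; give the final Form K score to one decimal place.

Form J → anchor (Cohort 1): v = (3.7/7.8)(59 − 69.4) + 14.0 = 9.07
anchor → Form K (Cohort 2): y = (6.6/3.7)(9.07 − 14.7) + 73.8 = 63.8

63.8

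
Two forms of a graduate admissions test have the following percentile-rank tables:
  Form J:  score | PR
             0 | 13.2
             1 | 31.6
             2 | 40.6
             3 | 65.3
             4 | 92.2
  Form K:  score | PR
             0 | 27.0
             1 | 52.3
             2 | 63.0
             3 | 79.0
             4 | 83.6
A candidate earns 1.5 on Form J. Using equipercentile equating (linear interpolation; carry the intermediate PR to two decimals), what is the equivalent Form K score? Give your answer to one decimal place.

0.4

PR of 1.5 on Form J: 31.6 + (1.5 − 1)/(2 − 1) × (40.6 − 31.6) = 36.10
On Form K, PR 36.10 falls between score 0 (PR 27.0) and 1 (PR 52.3).
Interpolate: 0 + (36.10 − 27.0)/(52.3 − 27.0) × (1 − 0) = 0.4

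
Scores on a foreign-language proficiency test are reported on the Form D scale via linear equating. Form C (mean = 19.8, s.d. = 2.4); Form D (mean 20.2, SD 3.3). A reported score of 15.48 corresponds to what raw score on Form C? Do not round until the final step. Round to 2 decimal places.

16.37

Invert y = (SD_Y/SD_X)(x − M_X) + M_Y:
x = (SD_X/SD_Y)(y − M_Y) + M_X = (2.4/3.3)(15.48 − 20.2) + 19.8
x = 0.727273 × -4.720 + 19.8 = 16.37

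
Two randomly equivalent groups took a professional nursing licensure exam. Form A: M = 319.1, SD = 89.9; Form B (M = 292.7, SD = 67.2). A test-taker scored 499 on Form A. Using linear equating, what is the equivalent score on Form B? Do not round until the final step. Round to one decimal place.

Linear equating: y = (SD_Y/SD_X)(x − M_X) + M_Y
y = (67.2/89.9)(499 − 319.1) + 292.7
y = 0.747497 × 179.9 + 292.7 = 134.4747 + 292.7 = 427.2

427.2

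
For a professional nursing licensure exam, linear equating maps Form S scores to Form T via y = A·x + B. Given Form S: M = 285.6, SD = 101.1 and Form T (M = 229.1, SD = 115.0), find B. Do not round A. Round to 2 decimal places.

A = SD_Y / SD_X = 115.0 / 101.1 = 1.137488
B = M_Y − A·M_X = 229.1 − 1.137488 × 285.6 = -95.77

-95.77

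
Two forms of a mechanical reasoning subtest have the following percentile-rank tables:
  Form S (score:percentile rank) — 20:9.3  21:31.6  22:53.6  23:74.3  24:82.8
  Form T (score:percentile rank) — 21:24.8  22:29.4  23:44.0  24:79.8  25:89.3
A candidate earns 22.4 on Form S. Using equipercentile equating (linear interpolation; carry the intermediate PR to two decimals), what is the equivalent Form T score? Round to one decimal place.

PR of 22.4 on Form S: 53.6 + (22.4 − 22)/(23 − 22) × (74.3 − 53.6) = 61.88
On Form T, PR 61.88 falls between score 23 (PR 44.0) and 24 (PR 79.8).
Interpolate: 23 + (61.88 − 44.0)/(79.8 − 44.0) × (24 − 23) = 23.5

23.5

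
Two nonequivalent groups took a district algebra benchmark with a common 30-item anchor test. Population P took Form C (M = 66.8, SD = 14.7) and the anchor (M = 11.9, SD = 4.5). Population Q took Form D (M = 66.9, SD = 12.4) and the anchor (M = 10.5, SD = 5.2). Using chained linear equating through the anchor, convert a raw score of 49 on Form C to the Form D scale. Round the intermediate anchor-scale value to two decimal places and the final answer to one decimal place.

57.2

Form C → anchor (Population P): v = (4.5/14.7)(49 − 66.8) + 11.9 = 6.45
anchor → Form D (Population Q): y = (12.4/5.2)(6.45 − 10.5) + 66.9 = 57.2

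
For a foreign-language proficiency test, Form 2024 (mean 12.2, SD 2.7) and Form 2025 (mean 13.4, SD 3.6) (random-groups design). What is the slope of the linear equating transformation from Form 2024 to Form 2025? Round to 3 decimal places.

1.333

A = SD_Y / SD_X = 3.6 / 2.7 = 1.333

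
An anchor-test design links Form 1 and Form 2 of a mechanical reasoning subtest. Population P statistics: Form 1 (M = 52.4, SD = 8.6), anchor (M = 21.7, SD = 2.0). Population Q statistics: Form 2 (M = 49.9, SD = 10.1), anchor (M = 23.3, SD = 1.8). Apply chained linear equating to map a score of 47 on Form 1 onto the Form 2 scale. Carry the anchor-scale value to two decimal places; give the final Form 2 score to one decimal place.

Form 1 → anchor (Population P): v = (2.0/8.6)(47 − 52.4) + 21.7 = 20.44
anchor → Form 2 (Population Q): y = (10.1/1.8)(20.44 − 23.3) + 49.9 = 33.9

33.9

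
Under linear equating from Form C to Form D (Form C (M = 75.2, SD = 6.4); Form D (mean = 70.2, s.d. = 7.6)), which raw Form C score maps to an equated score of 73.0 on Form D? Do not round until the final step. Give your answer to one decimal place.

77.6

Invert y = (SD_Y/SD_X)(x − M_X) + M_Y:
x = (SD_X/SD_Y)(y − M_Y) + M_X = (6.4/7.6)(73.0 − 70.2) + 75.2
x = 0.842105 × 2.800 + 75.2 = 77.6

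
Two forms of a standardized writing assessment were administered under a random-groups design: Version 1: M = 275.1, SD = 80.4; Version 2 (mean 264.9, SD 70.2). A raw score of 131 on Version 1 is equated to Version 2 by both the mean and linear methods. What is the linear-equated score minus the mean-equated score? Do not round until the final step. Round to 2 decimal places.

Mean-equated: 131 + (264.9 − 275.1) = 120.80
Linear-equated: (70.2/80.4)(131 − 275.1) + 264.9 = 139.081
Difference = 139.081 − 120.80 = 18.28

18.28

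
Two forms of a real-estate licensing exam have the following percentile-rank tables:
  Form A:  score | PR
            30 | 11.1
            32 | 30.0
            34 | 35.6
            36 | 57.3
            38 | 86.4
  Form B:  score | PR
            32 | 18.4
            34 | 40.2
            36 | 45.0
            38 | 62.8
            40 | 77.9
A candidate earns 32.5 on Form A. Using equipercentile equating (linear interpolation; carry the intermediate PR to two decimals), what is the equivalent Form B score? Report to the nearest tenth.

PR of 32.5 on Form A: 30.0 + (32.5 − 32)/(34 − 32) × (35.6 − 30.0) = 31.40
On Form B, PR 31.40 falls between score 32 (PR 18.4) and 34 (PR 40.2).
Interpolate: 32 + (31.40 − 18.4)/(40.2 − 18.4) × (34 − 32) = 33.2

33.2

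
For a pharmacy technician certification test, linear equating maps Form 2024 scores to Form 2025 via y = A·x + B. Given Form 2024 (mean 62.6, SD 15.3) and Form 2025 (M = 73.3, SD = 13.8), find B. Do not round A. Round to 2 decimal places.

A = SD_Y / SD_X = 13.8 / 15.3 = 0.901961
B = M_Y − A·M_X = 73.3 − 0.901961 × 62.6 = 16.84

16.84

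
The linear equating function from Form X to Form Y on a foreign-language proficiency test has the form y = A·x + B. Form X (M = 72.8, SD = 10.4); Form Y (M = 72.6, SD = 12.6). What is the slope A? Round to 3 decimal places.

1.212

A = SD_Y / SD_X = 12.6 / 10.4 = 1.212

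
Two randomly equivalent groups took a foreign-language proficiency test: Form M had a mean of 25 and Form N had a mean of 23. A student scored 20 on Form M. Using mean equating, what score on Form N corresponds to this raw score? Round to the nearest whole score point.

Mean equating: y = x + (M_Y − M_X) = 20 + (23 − 25) = 18

18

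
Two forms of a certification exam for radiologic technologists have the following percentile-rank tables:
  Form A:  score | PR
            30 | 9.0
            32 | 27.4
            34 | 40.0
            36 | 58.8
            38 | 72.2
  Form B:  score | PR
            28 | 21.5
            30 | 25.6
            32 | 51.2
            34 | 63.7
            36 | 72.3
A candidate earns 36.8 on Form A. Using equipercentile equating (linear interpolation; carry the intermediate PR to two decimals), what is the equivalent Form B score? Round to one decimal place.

34.1

PR of 36.8 on Form A: 58.8 + (36.8 − 36)/(38 − 36) × (72.2 − 58.8) = 64.16
On Form B, PR 64.16 falls between score 34 (PR 63.7) and 36 (PR 72.3).
Interpolate: 34 + (64.16 − 63.7)/(72.3 − 63.7) × (36 − 34) = 34.1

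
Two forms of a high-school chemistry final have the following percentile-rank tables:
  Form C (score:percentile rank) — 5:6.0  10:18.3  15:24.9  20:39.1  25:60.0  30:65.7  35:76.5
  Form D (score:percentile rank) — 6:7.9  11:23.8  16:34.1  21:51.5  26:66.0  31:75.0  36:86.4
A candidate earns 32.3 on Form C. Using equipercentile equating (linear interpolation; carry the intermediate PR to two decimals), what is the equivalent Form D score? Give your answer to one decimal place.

PR of 32.3 on Form C: 65.7 + (32.3 − 30)/(35 − 30) × (76.5 − 65.7) = 70.67
On Form D, PR 70.67 falls between score 26 (PR 66.0) and 31 (PR 75.0).
Interpolate: 26 + (70.67 − 66.0)/(75.0 − 66.0) × (31 − 26) = 28.6

28.6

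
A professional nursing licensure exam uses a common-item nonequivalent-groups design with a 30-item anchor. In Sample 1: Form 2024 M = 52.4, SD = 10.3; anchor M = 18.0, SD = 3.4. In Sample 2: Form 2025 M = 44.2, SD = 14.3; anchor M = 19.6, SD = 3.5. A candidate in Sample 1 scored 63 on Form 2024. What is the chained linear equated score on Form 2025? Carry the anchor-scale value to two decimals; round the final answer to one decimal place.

52.0

Form 2024 → anchor (Sample 1): v = (3.4/10.3)(63 − 52.4) + 18.0 = 21.50
anchor → Form 2025 (Sample 2): y = (14.3/3.5)(21.50 − 19.6) + 44.2 = 52.0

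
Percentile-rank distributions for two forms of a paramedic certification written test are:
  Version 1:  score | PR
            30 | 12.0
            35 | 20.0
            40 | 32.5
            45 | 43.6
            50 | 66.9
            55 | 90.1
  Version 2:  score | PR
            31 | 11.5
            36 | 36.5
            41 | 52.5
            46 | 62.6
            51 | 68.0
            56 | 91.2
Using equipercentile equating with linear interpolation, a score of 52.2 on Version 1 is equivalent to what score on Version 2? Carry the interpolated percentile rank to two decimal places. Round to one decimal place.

PR of 52.2 on Version 1: 66.9 + (52.2 − 50)/(55 − 50) × (90.1 − 66.9) = 77.11
On Version 2, PR 77.11 falls between score 51 (PR 68.0) and 56 (PR 91.2).
Interpolate: 51 + (77.11 − 68.0)/(91.2 − 68.0) × (56 − 51) = 53.0

53.0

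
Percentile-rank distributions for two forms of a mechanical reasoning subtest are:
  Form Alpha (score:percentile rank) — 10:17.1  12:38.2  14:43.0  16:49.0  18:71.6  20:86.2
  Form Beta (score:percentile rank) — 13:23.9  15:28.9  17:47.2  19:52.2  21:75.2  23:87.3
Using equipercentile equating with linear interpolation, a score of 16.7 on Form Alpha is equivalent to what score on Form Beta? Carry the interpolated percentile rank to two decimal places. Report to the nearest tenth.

PR of 16.7 on Form Alpha: 49.0 + (16.7 − 16)/(18 − 16) × (71.6 − 49.0) = 56.91
On Form Beta, PR 56.91 falls between score 19 (PR 52.2) and 21 (PR 75.2).
Interpolate: 19 + (56.91 − 52.2)/(75.2 − 52.2) × (21 − 19) = 19.4

19.4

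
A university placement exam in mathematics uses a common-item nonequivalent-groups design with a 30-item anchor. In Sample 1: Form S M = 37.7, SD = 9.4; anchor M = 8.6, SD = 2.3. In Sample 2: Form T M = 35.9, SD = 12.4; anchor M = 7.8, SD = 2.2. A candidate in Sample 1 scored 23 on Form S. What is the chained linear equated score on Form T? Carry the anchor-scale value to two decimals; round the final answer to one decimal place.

Form S → anchor (Sample 1): v = (2.3/9.4)(23 − 37.7) + 8.6 = 5.00
anchor → Form T (Sample 2): y = (12.4/2.2)(5.00 − 7.8) + 35.9 = 20.1

20.1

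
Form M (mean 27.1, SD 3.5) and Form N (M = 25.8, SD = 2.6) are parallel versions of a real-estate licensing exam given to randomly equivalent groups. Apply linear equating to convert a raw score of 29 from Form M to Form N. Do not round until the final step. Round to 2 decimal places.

27.21

Linear equating: y = (SD_Y/SD_X)(x − M_X) + M_Y
y = (2.6/3.5)(29 − 27.1) + 25.8
y = 0.742857 × 1.9 + 25.8 = 1.4114 + 25.8 = 27.21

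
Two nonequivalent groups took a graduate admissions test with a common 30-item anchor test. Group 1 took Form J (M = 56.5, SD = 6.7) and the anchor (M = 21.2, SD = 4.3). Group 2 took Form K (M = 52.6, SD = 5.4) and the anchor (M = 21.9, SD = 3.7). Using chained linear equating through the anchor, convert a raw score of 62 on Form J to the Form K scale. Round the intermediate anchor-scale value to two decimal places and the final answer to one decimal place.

56.7

Form J → anchor (Group 1): v = (4.3/6.7)(62 − 56.5) + 21.2 = 24.73
anchor → Form K (Group 2): y = (5.4/3.7)(24.73 − 21.9) + 52.6 = 56.7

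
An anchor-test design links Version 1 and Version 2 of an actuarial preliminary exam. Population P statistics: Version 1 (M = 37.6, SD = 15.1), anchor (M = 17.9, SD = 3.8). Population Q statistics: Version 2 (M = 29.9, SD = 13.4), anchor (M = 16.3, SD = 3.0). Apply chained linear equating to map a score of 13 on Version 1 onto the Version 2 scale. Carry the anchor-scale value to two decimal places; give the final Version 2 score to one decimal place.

9.4

Version 1 → anchor (Population P): v = (3.8/15.1)(13 − 37.6) + 17.9 = 11.71
anchor → Version 2 (Population Q): y = (13.4/3.0)(11.71 − 16.3) + 29.9 = 9.4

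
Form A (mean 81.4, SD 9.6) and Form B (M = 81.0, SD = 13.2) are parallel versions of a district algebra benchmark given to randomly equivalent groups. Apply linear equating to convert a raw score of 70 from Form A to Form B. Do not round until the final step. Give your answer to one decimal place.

Linear equating: y = (SD_Y/SD_X)(x − M_X) + M_Y
y = (13.2/9.6)(70 − 81.4) + 81.0
y = 1.375000 × -11.4 + 81.0 = -15.6750 + 81.0 = 65.3

65.3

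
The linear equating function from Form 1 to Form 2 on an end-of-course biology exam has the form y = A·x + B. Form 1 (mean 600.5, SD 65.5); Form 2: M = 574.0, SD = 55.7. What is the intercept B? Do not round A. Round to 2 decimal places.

63.35

A = SD_Y / SD_X = 55.7 / 65.5 = 0.850382
B = M_Y − A·M_X = 574.0 − 0.850382 × 600.5 = 63.35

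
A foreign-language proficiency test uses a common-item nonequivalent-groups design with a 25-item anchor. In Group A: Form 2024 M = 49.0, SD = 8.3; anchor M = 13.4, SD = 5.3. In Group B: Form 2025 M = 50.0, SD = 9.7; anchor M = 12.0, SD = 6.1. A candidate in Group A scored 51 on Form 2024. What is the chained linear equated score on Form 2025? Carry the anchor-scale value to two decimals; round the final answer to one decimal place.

54.3

Form 2024 → anchor (Group A): v = (5.3/8.3)(51 − 49.0) + 13.4 = 14.68
anchor → Form 2025 (Group B): y = (9.7/6.1)(14.68 − 12.0) + 50.0 = 54.3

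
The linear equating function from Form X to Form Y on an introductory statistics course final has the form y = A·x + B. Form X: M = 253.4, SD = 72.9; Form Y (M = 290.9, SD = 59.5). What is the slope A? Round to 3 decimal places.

0.816

A = SD_Y / SD_X = 59.5 / 72.9 = 0.816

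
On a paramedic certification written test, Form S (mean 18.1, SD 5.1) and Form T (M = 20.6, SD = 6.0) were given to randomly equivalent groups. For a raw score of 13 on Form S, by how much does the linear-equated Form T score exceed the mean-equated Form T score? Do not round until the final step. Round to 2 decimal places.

Mean-equated: 13 + (20.6 − 18.1) = 15.50
Linear-equated: (6.0/5.1)(13 − 18.1) + 20.6 = 14.600
Difference = 14.600 − 15.50 = -0.90

-0.90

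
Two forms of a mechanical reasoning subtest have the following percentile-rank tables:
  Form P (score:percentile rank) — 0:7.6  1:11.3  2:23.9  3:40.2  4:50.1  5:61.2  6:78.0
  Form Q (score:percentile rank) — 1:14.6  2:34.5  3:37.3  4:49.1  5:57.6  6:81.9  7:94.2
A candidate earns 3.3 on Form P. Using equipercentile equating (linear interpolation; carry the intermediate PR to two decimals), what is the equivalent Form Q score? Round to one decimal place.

PR of 3.3 on Form P: 40.2 + (3.3 − 3)/(4 − 3) × (50.1 − 40.2) = 43.17
On Form Q, PR 43.17 falls between score 3 (PR 37.3) and 4 (PR 49.1).
Interpolate: 3 + (43.17 − 37.3)/(49.1 − 37.3) × (4 − 3) = 3.5

3.5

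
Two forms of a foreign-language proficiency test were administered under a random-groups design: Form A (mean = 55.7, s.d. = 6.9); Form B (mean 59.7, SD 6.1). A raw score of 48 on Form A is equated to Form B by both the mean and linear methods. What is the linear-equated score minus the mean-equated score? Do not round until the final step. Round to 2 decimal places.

Mean-equated: 48 + (59.7 − 55.7) = 52.00
Linear-equated: (6.1/6.9)(48 − 55.7) + 59.7 = 52.893
Difference = 52.893 − 52.00 = 0.89

0.89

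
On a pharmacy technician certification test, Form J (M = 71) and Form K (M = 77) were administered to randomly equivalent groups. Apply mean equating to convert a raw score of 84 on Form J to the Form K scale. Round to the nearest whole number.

Mean equating: y = x + (M_Y − M_X) = 84 + (77 − 71) = 90

90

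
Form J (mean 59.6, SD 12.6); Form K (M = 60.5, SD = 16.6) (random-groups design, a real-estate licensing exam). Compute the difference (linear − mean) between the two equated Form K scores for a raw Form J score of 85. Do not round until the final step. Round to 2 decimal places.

Mean-equated: 85 + (60.5 − 59.6) = 85.90
Linear-equated: (16.6/12.6)(85 − 59.6) + 60.5 = 93.963
Difference = 93.963 − 85.90 = 8.06

8.06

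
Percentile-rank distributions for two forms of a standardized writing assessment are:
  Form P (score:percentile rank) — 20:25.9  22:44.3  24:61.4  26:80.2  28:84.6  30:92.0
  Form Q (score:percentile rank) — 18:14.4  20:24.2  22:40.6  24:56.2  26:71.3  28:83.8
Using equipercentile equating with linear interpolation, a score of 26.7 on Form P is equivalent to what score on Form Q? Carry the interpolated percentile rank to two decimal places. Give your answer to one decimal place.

27.7

PR of 26.7 on Form P: 80.2 + (26.7 − 26)/(28 − 26) × (84.6 − 80.2) = 81.74
On Form Q, PR 81.74 falls between score 26 (PR 71.3) and 28 (PR 83.8).
Interpolate: 26 + (81.74 − 71.3)/(83.8 − 71.3) × (28 − 26) = 27.7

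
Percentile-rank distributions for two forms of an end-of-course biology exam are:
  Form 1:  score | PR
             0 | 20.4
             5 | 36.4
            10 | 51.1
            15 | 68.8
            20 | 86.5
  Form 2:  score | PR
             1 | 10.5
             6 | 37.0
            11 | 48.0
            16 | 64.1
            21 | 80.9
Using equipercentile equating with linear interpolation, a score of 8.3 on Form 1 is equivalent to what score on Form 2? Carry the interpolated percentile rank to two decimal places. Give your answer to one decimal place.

PR of 8.3 on Form 1: 36.4 + (8.3 − 5)/(10 − 5) × (51.1 − 36.4) = 46.10
On Form 2, PR 46.10 falls between score 6 (PR 37.0) and 11 (PR 48.0).
Interpolate: 6 + (46.10 − 37.0)/(48.0 − 37.0) × (11 − 6) = 10.1

10.1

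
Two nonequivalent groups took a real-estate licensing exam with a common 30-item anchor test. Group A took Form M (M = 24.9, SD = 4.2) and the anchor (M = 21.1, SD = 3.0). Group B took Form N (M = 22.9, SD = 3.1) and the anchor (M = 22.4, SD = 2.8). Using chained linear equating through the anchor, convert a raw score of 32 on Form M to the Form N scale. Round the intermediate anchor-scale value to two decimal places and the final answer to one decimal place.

Form M → anchor (Group A): v = (3.0/4.2)(32 − 24.9) + 21.1 = 26.17
anchor → Form N (Group B): y = (3.1/2.8)(26.17 − 22.4) + 22.9 = 27.1

27.1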